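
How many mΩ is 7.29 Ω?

7290 mΩ

(no prefix) = 1e0, milli = 1e-3; factor is 1e3.
7.29 × 1e3 = 7290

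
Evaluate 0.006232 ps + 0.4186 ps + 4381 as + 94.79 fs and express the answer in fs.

In fs:
  0.006232 ps = 0.006232 × 10^3 fs = 6.232
  0.4186 ps = 0.4186 × 10^3 fs = 418.6
  4381 as = 4381 × 10^-3 fs = 4.381
  94.79 fs → 94.79
Sum: 6.232 + 418.6 + 4.381 + 94.79 = 524.003

524.003 fs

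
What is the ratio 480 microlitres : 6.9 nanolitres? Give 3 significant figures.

69600

(480 × 10^-6) / (6.9 × 10^-9) = 69.57 × 10^3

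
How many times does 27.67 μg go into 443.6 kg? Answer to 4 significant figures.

16030000000

(443.6e3) / (27.67e-6) = 16.032e9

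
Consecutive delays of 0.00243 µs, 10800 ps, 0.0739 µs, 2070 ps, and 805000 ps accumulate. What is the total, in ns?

In ns:
  0.00243 µs = 0.00243 × 10^3 ns = 2.43
  10800 ps = 10800 × 10^-3 ns = 10.8
  0.0739 µs = 0.0739 × 10^3 ns = 73.9
  2070 ps = 2070 × 10^-3 ns = 2.07
  805000 ps = 805000 × 10^-3 ns = 805
Sum: 2.43 + 10.8 + 73.9 + 2.07 + 805 = 894.2

894.2 ns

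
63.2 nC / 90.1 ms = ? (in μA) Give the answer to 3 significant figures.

0.701 μA

(63.2 × 10^-9) / (90.1 × 10^-3) = 0.70144 × 10^-6 A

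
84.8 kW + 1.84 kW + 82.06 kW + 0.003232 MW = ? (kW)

In kW:
  84.8 kW → 84.8
  1.84 kW → 1.84
  82.06 kW → 82.06
  0.003232 MW = 0.003232e3 kW = 3.232
Sum: 84.8 + 1.84 + 82.06 + 3.232 = 171.932

171.932 kW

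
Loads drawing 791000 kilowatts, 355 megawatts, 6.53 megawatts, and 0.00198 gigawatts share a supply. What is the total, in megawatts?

In megawatts:
  791000 kilowatts = 791000e-3 megawatts = 791
  355 megawatts → 355
  6.53 megawatts → 6.53
  0.00198 gigawatts = 0.00198e3 megawatts = 1.98
Sum: 791 + 355 + 6.53 + 1.98 = 1154.51

1154.51 megawatts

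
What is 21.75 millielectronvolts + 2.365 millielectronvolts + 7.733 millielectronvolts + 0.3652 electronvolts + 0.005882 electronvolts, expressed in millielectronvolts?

In millielectronvolts:
  21.75 millielectronvolts → 21.75
  2.365 millielectronvolts → 2.365
  7.733 millielectronvolts → 7.733
  0.3652 electronvolts = 0.3652e3 millielectronvolts = 365.2
  0.005882 electronvolts = 0.005882e3 millielectronvolts = 5.882
Sum: 21.75 + 2.365 + 7.733 + 365.2 + 5.882 = 402.93

402.93 millielectronvolts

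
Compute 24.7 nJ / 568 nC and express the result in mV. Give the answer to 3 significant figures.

43.5 mV

(24.7 × 10⁻⁹) / (568 × 10⁻⁹) = 0.043486 V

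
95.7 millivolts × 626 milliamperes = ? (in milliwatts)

59.9082 milliwatts

95.7 × 10⁻³ × 626 × 10⁻³ = 59908.2 × 10⁻⁶ W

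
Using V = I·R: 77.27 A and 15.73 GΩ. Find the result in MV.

77.27 × 15.73 × 10⁹ = 1215.4571 × 10⁹ V

1215457.1 MV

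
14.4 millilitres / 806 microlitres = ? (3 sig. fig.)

17.9

(14.4 × 10⁻³) / (806 × 10⁻⁶) = 0.01787 × 10³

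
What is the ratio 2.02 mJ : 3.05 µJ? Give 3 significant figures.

662

(2.02e-3) / (3.05e-6) = 0.6623e3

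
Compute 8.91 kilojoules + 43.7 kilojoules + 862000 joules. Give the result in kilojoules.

In kilojoules:
  8.91 kilojoules → 8.91
  43.7 kilojoules → 43.7
  862000 joules = 862000 × 10⁻³ kilojoules = 862
Sum: 8.91 + 43.7 + 862 = 914.61

914.61 kilojoules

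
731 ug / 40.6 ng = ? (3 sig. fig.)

(731 × 10^-6) / (40.6 × 10^-9) = 18 × 10^3

18000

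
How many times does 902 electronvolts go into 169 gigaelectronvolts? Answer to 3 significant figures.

(169e9) / (902) = 0.1874e9

187000000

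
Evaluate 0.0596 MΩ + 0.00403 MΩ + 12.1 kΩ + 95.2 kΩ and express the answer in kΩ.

170.93 kΩ

In kΩ:
  0.0596 MΩ = 0.0596 × 10^3 kΩ = 59.6
  0.00403 MΩ = 0.00403 × 10^3 kΩ = 4.03
  12.1 kΩ → 12.1
  95.2 kΩ → 95.2
Sum: 59.6 + 4.03 + 12.1 + 95.2 = 170.93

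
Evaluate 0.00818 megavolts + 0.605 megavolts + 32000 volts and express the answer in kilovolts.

645.18 kilovolts

In kilovolts:
  0.00818 megavolts = 0.00818 × 10³ kilovolts = 8.18
  0.605 megavolts = 0.605 × 10³ kilovolts = 605
  32000 volts = 32000 × 10⁻³ kilovolts = 32
Sum: 8.18 + 605 + 32 = 645.18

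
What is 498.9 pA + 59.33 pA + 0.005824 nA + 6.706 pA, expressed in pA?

In pA:
  498.9 pA → 498.9
  59.33 pA → 59.33
  0.005824 nA = 0.005824 × 10^3 pA = 5.824
  6.706 pA → 6.706
Sum: 498.9 + 59.33 + 5.824 + 6.706 = 570.76

570.76 pA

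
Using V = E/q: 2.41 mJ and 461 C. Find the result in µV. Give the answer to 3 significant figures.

5.23 µV

(2.41 × 10^-3) / (461) = 0.0052278 × 10^-3 V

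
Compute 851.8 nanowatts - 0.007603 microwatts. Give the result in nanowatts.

In nanowatts:
  851.8 nanowatts → 851.8
  0.007603 microwatts = 0.007603e3 nanowatts = 7.603
Difference: 851.8 - 7.603 = 844.197

844.197 nanowatts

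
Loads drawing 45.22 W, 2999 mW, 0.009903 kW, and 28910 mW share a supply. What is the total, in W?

In W:
  45.22 W → 45.22
  2999 mW = 2999 × 10⁻³ W = 2.999
  0.009903 kW = 0.009903 × 10³ W = 9.903
  28910 mW = 28910 × 10⁻³ W = 28.91
Sum: 45.22 + 2.999 + 9.903 + 28.91 = 87.032

87.032 W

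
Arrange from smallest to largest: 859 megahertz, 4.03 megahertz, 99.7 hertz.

859 megahertz = 859000000 hertz
4.03 megahertz = 4030000 hertz
99.7 hertz = 99.7 hertz

99.7 hertz < 4.03 megahertz < 859 megahertz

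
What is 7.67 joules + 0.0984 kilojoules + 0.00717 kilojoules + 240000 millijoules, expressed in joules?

353.24 joules

In joules:
  7.67 joules → 7.67
  0.0984 kilojoules = 0.0984 × 10³ joules = 98.4
  0.00717 kilojoules = 0.00717 × 10³ joules = 7.17
  240000 millijoules = 240000 × 10⁻³ joules = 240
Sum: 7.67 + 98.4 + 7.17 + 240 = 353.24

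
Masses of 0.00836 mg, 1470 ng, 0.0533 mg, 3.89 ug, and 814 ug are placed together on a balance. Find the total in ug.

881.02 ug

In ug:
  0.00836 mg = 0.00836 × 10³ ug = 8.36
  1470 ng = 1470 × 10⁻³ ug = 1.47
  0.0533 mg = 0.0533 × 10³ ug = 53.3
  3.89 ug → 3.89
  814 ug → 814
Sum: 8.36 + 1.47 + 53.3 + 3.89 + 814 = 881.02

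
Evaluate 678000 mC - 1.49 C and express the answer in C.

In C:
  678000 mC = 678000 × 10⁻³ C = 678
  1.49 C → 1.49
Difference: 678 - 1.49 = 676.51

676.51 C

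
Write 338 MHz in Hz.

mega = 10⁶, (no prefix) = 10⁰; factor is 10⁶.
338 × 10⁶ = 338000000

338000000 Hz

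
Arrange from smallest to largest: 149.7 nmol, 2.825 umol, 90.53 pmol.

149.7 nmol = 0.0000001497 mol
2.825 umol = 0.000002825 mol
90.53 pmol = 0.00000000009053 mol

90.53 pmol < 149.7 nmol < 2.825 umol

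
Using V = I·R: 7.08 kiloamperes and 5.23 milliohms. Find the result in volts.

37.0284 volts

7.08 × 10^3 × 5.23 × 10^-3 = 37.0284 V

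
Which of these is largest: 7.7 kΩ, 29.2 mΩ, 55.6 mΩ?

7.7 kΩ = 7700 Ω
29.2 mΩ = 0.0292 Ω
55.6 mΩ = 0.0556 Ω

7.7 kΩ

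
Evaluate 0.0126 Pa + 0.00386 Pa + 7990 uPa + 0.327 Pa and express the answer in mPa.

In mPa:
  0.0126 Pa = 0.0126 × 10^3 mPa = 12.6
  0.00386 Pa = 0.00386 × 10^3 mPa = 3.86
  7990 uPa = 7990 × 10^-3 mPa = 7.99
  0.327 Pa = 0.327 × 10^3 mPa = 327
Sum: 12.6 + 3.86 + 7.99 + 327 = 351.45

351.45 mPa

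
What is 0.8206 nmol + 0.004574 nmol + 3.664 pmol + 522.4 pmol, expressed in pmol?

In pmol:
  0.8206 nmol = 0.8206 × 10³ pmol = 820.6
  0.004574 nmol = 0.004574 × 10³ pmol = 4.574
  3.664 pmol → 3.664
  522.4 pmol → 522.4
Sum: 820.6 + 4.574 + 3.664 + 522.4 = 1351.238

1351.238 pmol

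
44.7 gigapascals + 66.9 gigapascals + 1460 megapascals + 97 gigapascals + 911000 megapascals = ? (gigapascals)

1121.06 gigapascals

In gigapascals:
  44.7 gigapascals → 44.7
  66.9 gigapascals → 66.9
  1460 megapascals = 1460 × 10⁻³ gigapascals = 1.46
  97 gigapascals → 97
  911000 megapascals = 911000 × 10⁻³ gigapascals = 911
Sum: 44.7 + 66.9 + 1.46 + 97 + 911 = 1121.06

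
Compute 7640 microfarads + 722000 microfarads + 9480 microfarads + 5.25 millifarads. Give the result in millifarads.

744.37 millifarads

In millifarads:
  7640 microfarads = 7640 × 10⁻³ millifarads = 7.64
  722000 microfarads = 722000 × 10⁻³ millifarads = 722
  9480 microfarads = 9480 × 10⁻³ millifarads = 9.48
  5.25 millifarads → 5.25
Sum: 7.64 + 722 + 9.48 + 5.25 = 744.37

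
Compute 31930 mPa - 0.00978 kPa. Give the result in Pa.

22.15 Pa

In Pa:
  31930 mPa = 31930 × 10⁻³ Pa = 31.93
  0.00978 kPa = 0.00978 × 10³ Pa = 9.78
Difference: 31.93 - 9.78 = 22.15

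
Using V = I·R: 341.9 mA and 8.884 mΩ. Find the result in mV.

341.9e-3 × 8.884e-3 = 3037.4396e-6 V

3.0374396 mV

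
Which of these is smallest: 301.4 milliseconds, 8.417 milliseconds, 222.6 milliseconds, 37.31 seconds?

301.4 milliseconds = 0.3014 seconds
8.417 milliseconds = 0.008417 seconds
222.6 milliseconds = 0.2226 seconds
37.31 seconds = 37.31 seconds

8.417 milliseconds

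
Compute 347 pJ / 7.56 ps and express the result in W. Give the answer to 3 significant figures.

(347e-12) / (7.56e-12) = 45.899 W

45.9 W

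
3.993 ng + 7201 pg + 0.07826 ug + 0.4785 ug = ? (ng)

In ng:
  3.993 ng → 3.993
  7201 pg = 7201 × 10^-3 ng = 7.201
  0.07826 ug = 0.07826 × 10^3 ng = 78.26
  0.4785 ug = 0.4785 × 10^3 ng = 478.5
Sum: 3.993 + 7.201 + 78.26 + 478.5 = 567.954

567.954 ng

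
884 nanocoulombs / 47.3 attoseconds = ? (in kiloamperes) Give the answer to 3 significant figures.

18700000 kiloamperes

(884 × 10⁻⁹) / (47.3 × 10⁻¹⁸) = 18.689 × 10⁹ A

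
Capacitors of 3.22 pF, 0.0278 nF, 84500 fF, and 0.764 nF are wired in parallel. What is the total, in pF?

In pF:
  3.22 pF → 3.22
  0.0278 nF = 0.0278e3 pF = 27.8
  84500 fF = 84500e-3 pF = 84.5
  0.764 nF = 0.764e3 pF = 764
Sum: 3.22 + 27.8 + 84.5 + 764 = 879.52

879.52 pF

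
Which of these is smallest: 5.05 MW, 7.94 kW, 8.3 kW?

5.05 MW = 5050000 W
7.94 kW = 7940 W
8.3 kW = 8300 W

7.94 kW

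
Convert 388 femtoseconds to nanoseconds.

0.000388 nanoseconds

femto = 10⁻¹⁵, nano = 10⁻⁹; factor is 10⁻⁶.
388 × 10⁻⁶ = 0.000388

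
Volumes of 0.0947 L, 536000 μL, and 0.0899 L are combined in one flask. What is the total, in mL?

In mL:
  0.0947 L = 0.0947 × 10³ mL = 94.7
  536000 μL = 536000 × 10⁻³ mL = 536
  0.0899 L = 0.0899 × 10³ mL = 89.9
Sum: 94.7 + 536 + 89.9 = 720.6

720.6 mL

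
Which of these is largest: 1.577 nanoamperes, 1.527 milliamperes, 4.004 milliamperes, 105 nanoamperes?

1.577 nanoamperes = 0.000000001577 amperes
1.527 milliamperes = 0.001527 amperes
4.004 milliamperes = 0.004004 amperes
105 nanoamperes = 0.000000105 amperes

4.004 milliamperes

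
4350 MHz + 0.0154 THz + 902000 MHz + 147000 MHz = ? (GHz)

In GHz:
  4350 MHz = 4350e-3 GHz = 4.35
  0.0154 THz = 0.0154e3 GHz = 15.4
  902000 MHz = 902000e-3 GHz = 902
  147000 MHz = 147000e-3 GHz = 147
Sum: 4.35 + 15.4 + 902 + 147 = 1068.75

1068.75 GHz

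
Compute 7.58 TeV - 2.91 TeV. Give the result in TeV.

In TeV:
  7.58 TeV → 7.58
  2.91 TeV → 2.91
Difference: 7.58 - 2.91 = 4.67

4.67 TeV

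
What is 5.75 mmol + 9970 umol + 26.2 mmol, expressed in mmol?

In mmol:
  5.75 mmol → 5.75
  9970 umol = 9970 × 10^-3 mmol = 9.97
  26.2 mmol → 26.2
Sum: 5.75 + 9.97 + 26.2 = 41.92

41.92 mmol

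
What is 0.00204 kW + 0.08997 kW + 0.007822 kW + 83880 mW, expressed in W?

In W:
  0.00204 kW = 0.00204 × 10^3 W = 2.04
  0.08997 kW = 0.08997 × 10^3 W = 89.97
  0.007822 kW = 0.007822 × 10^3 W = 7.822
  83880 mW = 83880 × 10^-3 W = 83.88
Sum: 2.04 + 89.97 + 7.822 + 83.88 = 183.712

183.712 W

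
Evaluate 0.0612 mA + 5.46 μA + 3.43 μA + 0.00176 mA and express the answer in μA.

71.85 μA

In μA:
  0.0612 mA = 0.0612e3 μA = 61.2
  5.46 μA → 5.46
  3.43 μA → 3.43
  0.00176 mA = 0.00176e3 μA = 1.76
Sum: 61.2 + 5.46 + 3.43 + 1.76 = 71.85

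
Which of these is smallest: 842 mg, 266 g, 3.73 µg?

842 mg = 0.842 g
266 g = 266 g
3.73 µg = 0.00000373 g

3.73 µg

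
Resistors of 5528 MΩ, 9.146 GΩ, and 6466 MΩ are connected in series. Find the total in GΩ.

21.14 GΩ

In GΩ:
  5528 MΩ = 5528e-3 GΩ = 5.528
  9.146 GΩ → 9.146
  6466 MΩ = 6466e-3 GΩ = 6.466
Sum: 5.528 + 9.146 + 6.466 = 21.14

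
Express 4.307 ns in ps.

nano = 10^-9, pico = 10^-12; factor is 10^3.
4.307 × 10^3 = 4307

4307 ps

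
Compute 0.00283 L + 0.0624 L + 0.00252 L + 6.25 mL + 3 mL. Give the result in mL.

In mL:
  0.00283 L = 0.00283 × 10³ mL = 2.83
  0.0624 L = 0.0624 × 10³ mL = 62.4
  0.00252 L = 0.00252 × 10³ mL = 2.52
  6.25 mL → 6.25
  3 mL → 3
Sum: 2.83 + 62.4 + 2.52 + 6.25 + 3 = 77

77 mL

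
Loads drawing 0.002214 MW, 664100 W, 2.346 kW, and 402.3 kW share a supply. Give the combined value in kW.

1070.96 kW

In kW:
  0.002214 MW = 0.002214 × 10³ kW = 2.214
  664100 W = 664100 × 10⁻³ kW = 664.1
  2.346 kW → 2.346
  402.3 kW → 402.3
Sum: 2.214 + 664.1 + 2.346 + 402.3 = 1070.96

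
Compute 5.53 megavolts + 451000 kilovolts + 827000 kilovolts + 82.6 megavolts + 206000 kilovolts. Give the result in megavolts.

In megavolts:
  5.53 megavolts → 5.53
  451000 kilovolts = 451000 × 10^-3 megavolts = 451
  827000 kilovolts = 827000 × 10^-3 megavolts = 827
  82.6 megavolts → 82.6
  206000 kilovolts = 206000 × 10^-3 megavolts = 206
Sum: 5.53 + 451 + 827 + 82.6 + 206 = 1572.13

1572.13 megavolts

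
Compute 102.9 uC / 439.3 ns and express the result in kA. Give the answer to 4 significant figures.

(102.9e-6) / (439.3e-9) = 0.234236e3 A

0.2342 kA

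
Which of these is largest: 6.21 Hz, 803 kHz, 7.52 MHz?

7.52 MHz

6.21 Hz = 6.21 Hz
803 kHz = 803000 Hz
7.52 MHz = 7520000 Hz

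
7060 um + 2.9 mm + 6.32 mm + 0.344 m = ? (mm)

In mm:
  7060 um = 7060 × 10^-3 mm = 7.06
  2.9 mm → 2.9
  6.32 mm → 6.32
  0.344 m = 0.344 × 10^3 mm = 344
Sum: 7.06 + 2.9 + 6.32 + 344 = 360.28

360.28 mm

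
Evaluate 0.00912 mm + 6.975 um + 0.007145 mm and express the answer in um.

23.24 um

In um:
  0.00912 mm = 0.00912 × 10³ um = 9.12
  6.975 um → 6.975
  0.007145 mm = 0.007145 × 10³ um = 7.145
Sum: 9.12 + 6.975 + 7.145 = 23.24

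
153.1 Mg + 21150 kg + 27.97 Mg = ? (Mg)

In Mg:
  153.1 Mg → 153.1
  21150 kg = 21150 × 10⁻³ Mg = 21.15
  27.97 Mg → 27.97
Sum: 153.1 + 21.15 + 27.97 = 202.22

202.22 Mg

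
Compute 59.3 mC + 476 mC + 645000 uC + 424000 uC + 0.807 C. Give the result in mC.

In mC:
  59.3 mC → 59.3
  476 mC → 476
  645000 uC = 645000e-3 mC = 645
  424000 uC = 424000e-3 mC = 424
  0.807 C = 0.807e3 mC = 807
Sum: 59.3 + 476 + 645 + 424 + 807 = 2411.3

2411.3 mC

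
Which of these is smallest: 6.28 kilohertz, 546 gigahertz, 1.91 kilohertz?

6.28 kilohertz = 6280 hertz
546 gigahertz = 546000000000 hertz
1.91 kilohertz = 1910 hertz

1.91 kilohertz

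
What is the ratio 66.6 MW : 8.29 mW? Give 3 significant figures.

(66.6 × 10^6) / (8.29 × 10^-3) = 8.034 × 10^9

8030000000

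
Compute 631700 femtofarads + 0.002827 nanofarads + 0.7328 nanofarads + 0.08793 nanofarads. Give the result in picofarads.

In picofarads:
  631700 femtofarads = 631700 × 10^-3 picofarads = 631.7
  0.002827 nanofarads = 0.002827 × 10^3 picofarads = 2.827
  0.7328 nanofarads = 0.7328 × 10^3 picofarads = 732.8
  0.08793 nanofarads = 0.08793 × 10^3 picofarads = 87.93
Sum: 631.7 + 2.827 + 732.8 + 87.93 = 1455.257

1455.257 picofarads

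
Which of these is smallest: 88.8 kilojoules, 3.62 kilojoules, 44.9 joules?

44.9 joules

88.8 kilojoules = 88800 joules
3.62 kilojoules = 3620 joules
44.9 joules = 44.9 joules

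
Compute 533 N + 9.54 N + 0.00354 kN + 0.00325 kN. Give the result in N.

549.33 N

In N:
  533 N → 533
  9.54 N → 9.54
  0.00354 kN = 0.00354 × 10³ N = 3.54
  0.00325 kN = 0.00325 × 10³ N = 3.25
Sum: 533 + 9.54 + 3.54 + 3.25 = 549.33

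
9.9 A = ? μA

(no prefix) = 10⁰, micro = 10⁻⁶; factor is 10⁶.
9.9 × 10⁶ = 9900000

9900000 μA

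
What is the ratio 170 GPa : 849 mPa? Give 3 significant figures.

200000000000

(170 × 10⁹) / (849 × 10⁻³) = 0.2002 × 10¹²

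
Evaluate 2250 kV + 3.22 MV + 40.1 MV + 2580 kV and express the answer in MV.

48.15 MV

In MV:
  2250 kV = 2250e-3 MV = 2.25
  3.22 MV → 3.22
  40.1 MV → 40.1
  2580 kV = 2580e-3 MV = 2.58
Sum: 2.25 + 3.22 + 40.1 + 2.58 = 48.15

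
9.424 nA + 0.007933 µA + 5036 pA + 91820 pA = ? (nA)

114.213 nA

In nA:
  9.424 nA → 9.424
  0.007933 µA = 0.007933 × 10³ nA = 7.933
  5036 pA = 5036 × 10⁻³ nA = 5.036
  91820 pA = 91820 × 10⁻³ nA = 91.82
Sum: 9.424 + 7.933 + 5.036 + 91.82 = 114.213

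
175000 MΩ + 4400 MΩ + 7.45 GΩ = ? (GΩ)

In GΩ:
  175000 MΩ = 175000 × 10^-3 GΩ = 175
  4400 MΩ = 4400 × 10^-3 GΩ = 4.4
  7.45 GΩ → 7.45
Sum: 175 + 4.4 + 7.45 = 186.85

186.85 GΩ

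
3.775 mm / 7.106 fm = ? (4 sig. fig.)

(3.775 × 10⁻³) / (7.106 × 10⁻¹⁵) = 0.53124 × 10¹²

531200000000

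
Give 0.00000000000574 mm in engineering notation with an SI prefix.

5.74 fm

= 5.74e-15 m; 1e-15 is femto.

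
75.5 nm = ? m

0.0000000755 m

nano = 1e-9, (no prefix) = 1e0; factor is 1e-9.
75.5 × 1e-9 = 0.0000000755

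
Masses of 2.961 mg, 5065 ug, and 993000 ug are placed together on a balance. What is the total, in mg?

1001.026 mg

In mg:
  2.961 mg → 2.961
  5065 ug = 5065e-3 mg = 5.065
  993000 ug = 993000e-3 mg = 993
Sum: 2.961 + 5.065 + 993 = 1001.026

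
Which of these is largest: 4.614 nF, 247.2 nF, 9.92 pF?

4.614 nF = 0.000000004614 F
247.2 nF = 0.0000002472 F
9.92 pF = 0.00000000000992 F

247.2 nF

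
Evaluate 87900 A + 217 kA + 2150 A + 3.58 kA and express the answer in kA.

310.63 kA

In kA:
  87900 A = 87900 × 10⁻³ kA = 87.9
  217 kA → 217
  2150 A = 2150 × 10⁻³ kA = 2.15
  3.58 kA → 3.58
Sum: 87.9 + 217 + 2.15 + 3.58 = 310.63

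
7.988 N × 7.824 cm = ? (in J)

0.62498112 J

7.988 × 7.824e-2 = 62.498112e-2 J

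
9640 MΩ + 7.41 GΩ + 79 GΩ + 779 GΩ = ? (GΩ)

In GΩ:
  9640 MΩ = 9640 × 10⁻³ GΩ = 9.64
  7.41 GΩ → 7.41
  79 GΩ → 79
  779 GΩ → 779
Sum: 9.64 + 7.41 + 79 + 779 = 875.05

875.05 GΩ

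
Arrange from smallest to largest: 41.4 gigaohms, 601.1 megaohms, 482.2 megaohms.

41.4 gigaohms = 41400000000 ohms
601.1 megaohms = 601100000 ohms
482.2 megaohms = 482200000 ohms

482.2 megaohms < 601.1 megaohms < 41.4 gigaohms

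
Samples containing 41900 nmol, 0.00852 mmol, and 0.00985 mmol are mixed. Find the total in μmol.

In μmol:
  41900 nmol = 41900 × 10⁻³ μmol = 41.9
  0.00852 mmol = 0.00852 × 10³ μmol = 8.52
  0.00985 mmol = 0.00985 × 10³ μmol = 9.85
Sum: 41.9 + 8.52 + 9.85 = 60.27

60.27 μmol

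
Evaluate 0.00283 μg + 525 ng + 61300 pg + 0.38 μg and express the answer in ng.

In ng:
  0.00283 μg = 0.00283e3 ng = 2.83
  525 ng → 525
  61300 pg = 61300e-3 ng = 61.3
  0.38 μg = 0.38e3 ng = 380
Sum: 2.83 + 525 + 61.3 + 380 = 969.13

969.13 ng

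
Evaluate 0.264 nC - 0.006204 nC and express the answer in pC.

257.796 pC

In pC:
  0.264 nC = 0.264 × 10^3 pC = 264
  0.006204 nC = 0.006204 × 10^3 pC = 6.204
Difference: 264 - 6.204 = 257.796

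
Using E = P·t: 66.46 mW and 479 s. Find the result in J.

31.83434 J

66.46 × 10^-3 × 479 = 31834.34 × 10^-3 J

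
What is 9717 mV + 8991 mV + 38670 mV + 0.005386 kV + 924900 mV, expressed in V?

987.664 V

In V:
  9717 mV = 9717 × 10^-3 V = 9.717
  8991 mV = 8991 × 10^-3 V = 8.991
  38670 mV = 38670 × 10^-3 V = 38.67
  0.005386 kV = 0.005386 × 10^3 V = 5.386
  924900 mV = 924900 × 10^-3 V = 924.9
Sum: 9.717 + 8.991 + 38.67 + 5.386 + 924.9 = 987.664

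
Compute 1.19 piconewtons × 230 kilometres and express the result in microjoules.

1.19e-12 × 230e3 = 273.7e-9 J

0.2737 microjoules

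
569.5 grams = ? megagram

0.0005695 megagrams

(no prefix) = 1e0, mega = 1e6; factor is 1e-6.
569.5 × 1e-6 = 0.0005695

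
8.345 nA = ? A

nano = 10^-9, (no prefix) = 10^0; factor is 10^-9.
8.345 × 10^-9 = 0.000000008345

0.000000008345 A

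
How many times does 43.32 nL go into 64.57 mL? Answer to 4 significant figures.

1491000

(64.57e-3) / (43.32e-9) = 1.4905e6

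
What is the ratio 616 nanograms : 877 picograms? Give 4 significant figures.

702.4

(616e-9) / (877e-12) = 0.70239e3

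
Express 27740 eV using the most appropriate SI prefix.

27.74 keV

= 27.74 × 10³ eV; 10³ is kilo.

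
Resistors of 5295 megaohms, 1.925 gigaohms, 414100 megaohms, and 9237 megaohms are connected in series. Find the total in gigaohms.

430.557 gigaohms

In gigaohms:
  5295 megaohms = 5295 × 10⁻³ gigaohms = 5.295
  1.925 gigaohms → 1.925
  414100 megaohms = 414100 × 10⁻³ gigaohms = 414.1
  9237 megaohms = 9237 × 10⁻³ gigaohms = 9.237
Sum: 5.295 + 1.925 + 414.1 + 9.237 = 430.557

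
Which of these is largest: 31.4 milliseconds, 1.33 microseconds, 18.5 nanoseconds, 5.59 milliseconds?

31.4 milliseconds = 0.0314 seconds
1.33 microseconds = 0.00000133 seconds
18.5 nanoseconds = 0.0000000185 seconds
5.59 milliseconds = 0.00559 seconds

31.4 milliseconds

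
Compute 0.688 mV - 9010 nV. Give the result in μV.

In μV:
  0.688 mV = 0.688 × 10^3 μV = 688
  9010 nV = 9010 × 10^-3 μV = 9.01
Difference: 688 - 9.01 = 678.99

678.99 μV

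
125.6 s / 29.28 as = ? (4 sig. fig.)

(125.6) / (29.28e-18) = 4.2896e18

4290000000000000000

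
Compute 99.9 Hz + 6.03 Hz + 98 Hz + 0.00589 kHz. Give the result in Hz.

209.82 Hz

In Hz:
  99.9 Hz → 99.9
  6.03 Hz → 6.03
  98 Hz → 98
  0.00589 kHz = 0.00589e3 Hz = 5.89
Sum: 99.9 + 6.03 + 98 + 5.89 = 209.82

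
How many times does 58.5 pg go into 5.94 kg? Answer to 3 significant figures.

102000000000000

(5.94 × 10³) / (58.5 × 10⁻¹²) = 0.1015 × 10¹⁵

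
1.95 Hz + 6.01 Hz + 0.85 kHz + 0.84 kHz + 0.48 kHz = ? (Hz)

2177.96 Hz

In Hz:
  1.95 Hz → 1.95
  6.01 Hz → 6.01
  0.85 kHz = 0.85e3 Hz = 850
  0.84 kHz = 0.84e3 Hz = 840
  0.48 kHz = 0.48e3 Hz = 480
Sum: 1.95 + 6.01 + 850 + 840 + 480 = 2177.96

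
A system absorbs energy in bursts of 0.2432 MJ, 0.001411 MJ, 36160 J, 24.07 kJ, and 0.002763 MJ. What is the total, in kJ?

In kJ:
  0.2432 MJ = 0.2432 × 10³ kJ = 243.2
  0.001411 MJ = 0.001411 × 10³ kJ = 1.411
  36160 J = 36160 × 10⁻³ kJ = 36.16
  24.07 kJ → 24.07
  0.002763 MJ = 0.002763 × 10³ kJ = 2.763
Sum: 243.2 + 1.411 + 36.16 + 24.07 + 2.763 = 307.604

307.604 kJ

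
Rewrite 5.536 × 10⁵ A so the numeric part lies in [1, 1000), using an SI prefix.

= 553.6 × 10³ A; 10³ is kilo.

553.6 kA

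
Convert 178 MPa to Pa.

mega = 10⁶, (no prefix) = 10⁰; factor is 10⁶.
178 × 10⁶ = 178000000

178000000 Pa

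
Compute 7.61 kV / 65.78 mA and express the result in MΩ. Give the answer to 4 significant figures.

0.1157 MΩ

(7.61e3) / (65.78e-3) = 0.115689e6 Ω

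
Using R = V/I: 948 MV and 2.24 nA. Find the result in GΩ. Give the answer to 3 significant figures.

423000000 GΩ

(948 × 10⁶) / (2.24 × 10⁻⁹) = 423.21 × 10¹⁵ Ω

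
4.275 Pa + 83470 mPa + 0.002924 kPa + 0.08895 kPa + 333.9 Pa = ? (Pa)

In Pa:
  4.275 Pa → 4.275
  83470 mPa = 83470e-3 Pa = 83.47
  0.002924 kPa = 0.002924e3 Pa = 2.924
  0.08895 kPa = 0.08895e3 Pa = 88.95
  333.9 Pa → 333.9
Sum: 4.275 + 83.47 + 2.924 + 88.95 + 333.9 = 513.519

513.519 Pa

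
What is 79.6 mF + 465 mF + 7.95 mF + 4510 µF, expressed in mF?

557.06 mF

In mF:
  79.6 mF → 79.6
  465 mF → 465
  7.95 mF → 7.95
  4510 µF = 4510 × 10⁻³ mF = 4.51
Sum: 79.6 + 465 + 7.95 + 4.51 = 557.06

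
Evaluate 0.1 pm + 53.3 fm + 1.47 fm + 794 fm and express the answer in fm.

In fm:
  0.1 pm = 0.1 × 10³ fm = 100
  53.3 fm → 53.3
  1.47 fm → 1.47
  794 fm → 794
Sum: 100 + 53.3 + 1.47 + 794 = 948.77

948.77 fm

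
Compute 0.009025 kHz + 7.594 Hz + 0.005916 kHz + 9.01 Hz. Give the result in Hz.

31.545 Hz

In Hz:
  0.009025 kHz = 0.009025 × 10^3 Hz = 9.025
  7.594 Hz → 7.594
  0.005916 kHz = 0.005916 × 10^3 Hz = 5.916
  9.01 Hz → 9.01
Sum: 9.025 + 7.594 + 5.916 + 9.01 = 31.545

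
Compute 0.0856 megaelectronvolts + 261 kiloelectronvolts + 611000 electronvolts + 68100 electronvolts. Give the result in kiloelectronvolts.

In kiloelectronvolts:
  0.0856 megaelectronvolts = 0.0856 × 10^3 kiloelectronvolts = 85.6
  261 kiloelectronvolts → 261
  611000 electronvolts = 611000 × 10^-3 kiloelectronvolts = 611
  68100 electronvolts = 68100 × 10^-3 kiloelectronvolts = 68.1
Sum: 85.6 + 261 + 611 + 68.1 = 1025.7

1025.7 kiloelectronvolts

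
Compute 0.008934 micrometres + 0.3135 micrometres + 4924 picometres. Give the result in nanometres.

327.358 nanometres

In nanometres:
  0.008934 micrometres = 0.008934 × 10^3 nanometres = 8.934
  0.3135 micrometres = 0.3135 × 10^3 nanometres = 313.5
  4924 picometres = 4924 × 10^-3 nanometres = 4.924
Sum: 8.934 + 313.5 + 4.924 = 327.358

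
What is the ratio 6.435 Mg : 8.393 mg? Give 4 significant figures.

766700000

(6.435e6) / (8.393e-3) = 0.76671e9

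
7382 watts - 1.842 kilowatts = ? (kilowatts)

5.54 kilowatts

In kilowatts:
  7382 watts = 7382 × 10^-3 kilowatts = 7.382
  1.842 kilowatts → 1.842
Difference: 7.382 - 1.842 = 5.54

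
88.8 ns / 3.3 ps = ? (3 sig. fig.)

(88.8e-9) / (3.3e-12) = 26.91e3

26900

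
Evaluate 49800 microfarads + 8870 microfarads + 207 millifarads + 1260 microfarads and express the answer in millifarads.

In millifarads:
  49800 microfarads = 49800 × 10⁻³ millifarads = 49.8
  8870 microfarads = 8870 × 10⁻³ millifarads = 8.87
  207 millifarads → 207
  1260 microfarads = 1260 × 10⁻³ millifarads = 1.26
Sum: 49.8 + 8.87 + 207 + 1.26 = 266.93

266.93 millifarads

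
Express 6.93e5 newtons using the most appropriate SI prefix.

693 kilonewtons

= 693e3 newtons; 1e3 is kilo.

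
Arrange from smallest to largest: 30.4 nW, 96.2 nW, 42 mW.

30.4 nW < 96.2 nW < 42 mW

30.4 nW = 0.0000000304 W
96.2 nW = 0.0000000962 W
42 mW = 0.042 W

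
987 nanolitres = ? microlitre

nano = 10⁻⁹, micro = 10⁻⁶; factor is 10⁻³.
987 × 10⁻³ = 0.987

0.987 microlitres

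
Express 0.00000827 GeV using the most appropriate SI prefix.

8.27 keV

= 8.27 × 10³ eV; 10³ is kilo.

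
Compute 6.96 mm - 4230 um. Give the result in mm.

2.73 mm

In mm:
  6.96 mm → 6.96
  4230 um = 4230 × 10^-3 mm = 4.23
Difference: 6.96 - 4.23 = 2.73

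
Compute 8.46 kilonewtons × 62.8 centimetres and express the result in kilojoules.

5.31288 kilojoules

8.46 × 10³ × 62.8 × 10⁻² = 531.288 × 10¹ J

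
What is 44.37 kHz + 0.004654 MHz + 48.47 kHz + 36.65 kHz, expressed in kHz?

134.144 kHz

In kHz:
  44.37 kHz → 44.37
  0.004654 MHz = 0.004654e3 kHz = 4.654
  48.47 kHz → 48.47
  36.65 kHz → 36.65
Sum: 44.37 + 4.654 + 48.47 + 36.65 = 134.144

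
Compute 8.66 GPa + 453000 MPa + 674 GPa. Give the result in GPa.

In GPa:
  8.66 GPa → 8.66
  453000 MPa = 453000 × 10^-3 GPa = 453
  674 GPa → 674
Sum: 8.66 + 453 + 674 = 1135.66

1135.66 GPa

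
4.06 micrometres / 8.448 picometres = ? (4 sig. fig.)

480600

(4.06 × 10⁻⁶) / (8.448 × 10⁻¹²) = 0.48059 × 10⁶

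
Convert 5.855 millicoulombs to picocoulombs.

milli = 10^-3, pico = 10^-12; factor is 10^9.
5.855 × 10^9 = 5855000000

5855000000 picocoulombs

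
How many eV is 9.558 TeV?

tera = 10¹², (no prefix) = 10⁰; factor is 10¹².
9.558 × 10¹² = 9558000000000

9558000000000 eV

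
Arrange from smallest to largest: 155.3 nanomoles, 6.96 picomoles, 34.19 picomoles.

6.96 picomoles < 34.19 picomoles < 155.3 nanomoles

155.3 nanomoles = 0.0000001553 moles
6.96 picomoles = 0.00000000000696 moles
34.19 picomoles = 0.00000000003419 moles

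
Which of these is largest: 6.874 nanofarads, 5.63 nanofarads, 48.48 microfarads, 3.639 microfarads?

6.874 nanofarads = 0.000000006874 farads
5.63 nanofarads = 0.00000000563 farads
48.48 microfarads = 0.00004848 farads
3.639 microfarads = 0.000003639 farads

48.48 microfarads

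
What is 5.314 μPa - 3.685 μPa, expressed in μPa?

1.629 μPa

In μPa:
  5.314 μPa → 5.314
  3.685 μPa → 3.685
Difference: 5.314 - 3.685 = 1.629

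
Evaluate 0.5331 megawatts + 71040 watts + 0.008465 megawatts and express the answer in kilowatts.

612.605 kilowatts

In kilowatts:
  0.5331 megawatts = 0.5331e3 kilowatts = 533.1
  71040 watts = 71040e-3 kilowatts = 71.04
  0.008465 megawatts = 0.008465e3 kilowatts = 8.465
Sum: 533.1 + 71.04 + 8.465 = 612.605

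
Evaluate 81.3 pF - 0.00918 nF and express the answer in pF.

72.12 pF

In pF:
  81.3 pF → 81.3
  0.00918 nF = 0.00918 × 10³ pF = 9.18
Difference: 81.3 - 9.18 = 72.12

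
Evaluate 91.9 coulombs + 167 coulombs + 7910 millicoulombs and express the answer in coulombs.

266.81 coulombs

In coulombs:
  91.9 coulombs → 91.9
  167 coulombs → 167
  7910 millicoulombs = 7910e-3 coulombs = 7.91
Sum: 91.9 + 167 + 7.91 = 266.81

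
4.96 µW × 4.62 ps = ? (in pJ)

0.0000229152 pJ

4.96e-6 × 4.62e-12 = 22.9152e-18 J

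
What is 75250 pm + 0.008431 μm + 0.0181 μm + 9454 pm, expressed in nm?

111.235 nm

In nm:
  75250 pm = 75250e-3 nm = 75.25
  0.008431 μm = 0.008431e3 nm = 8.431
  0.0181 μm = 0.0181e3 nm = 18.1
  9454 pm = 9454e-3 nm = 9.454
Sum: 75.25 + 8.431 + 18.1 + 9.454 = 111.235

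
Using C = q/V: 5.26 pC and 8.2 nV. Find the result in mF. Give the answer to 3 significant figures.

(5.26 × 10^-12) / (8.2 × 10^-9) = 0.64146 × 10^-3 F

0.641 mF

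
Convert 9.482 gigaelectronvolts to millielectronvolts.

giga = 10⁹, milli = 10⁻³; factor is 10¹².
9.482 × 10¹² = 9482000000000

9482000000000 millielectronvolts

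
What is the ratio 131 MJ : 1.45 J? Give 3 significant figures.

90300000

(131 × 10^6) / (1.45) = 90.34 × 10^6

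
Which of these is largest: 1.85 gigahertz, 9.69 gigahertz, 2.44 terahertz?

1.85 gigahertz = 1850000000 hertz
9.69 gigahertz = 9690000000 hertz
2.44 terahertz = 2440000000000 hertz

2.44 terahertz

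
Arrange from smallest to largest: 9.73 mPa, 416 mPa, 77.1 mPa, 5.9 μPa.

5.9 μPa < 9.73 mPa < 77.1 mPa < 416 mPa

9.73 mPa = 0.00973 Pa
416 mPa = 0.416 Pa
77.1 mPa = 0.0771 Pa
5.9 μPa = 0.0000059 Pa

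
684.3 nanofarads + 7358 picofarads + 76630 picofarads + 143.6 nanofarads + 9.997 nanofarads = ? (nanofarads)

921.885 nanofarads

In nanofarads:
  684.3 nanofarads → 684.3
  7358 picofarads = 7358 × 10^-3 nanofarads = 7.358
  76630 picofarads = 76630 × 10^-3 nanofarads = 76.63
  143.6 nanofarads → 143.6
  9.997 nanofarads → 9.997
Sum: 684.3 + 7.358 + 76.63 + 143.6 + 9.997 = 921.885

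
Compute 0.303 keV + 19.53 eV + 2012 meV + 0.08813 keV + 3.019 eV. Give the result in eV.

In eV:
  0.303 keV = 0.303 × 10³ eV = 303
  19.53 eV → 19.53
  2012 meV = 2012 × 10⁻³ eV = 2.012
  0.08813 keV = 0.08813 × 10³ eV = 88.13
  3.019 eV → 3.019
Sum: 303 + 19.53 + 2.012 + 88.13 + 3.019 = 415.691

415.691 eV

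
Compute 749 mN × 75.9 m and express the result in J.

749e-3 × 75.9 = 56849.1e-3 J

56.8491 J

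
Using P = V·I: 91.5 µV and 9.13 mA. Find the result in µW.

91.5 × 10⁻⁶ × 9.13 × 10⁻³ = 835.395 × 10⁻⁹ W

0.835395 µW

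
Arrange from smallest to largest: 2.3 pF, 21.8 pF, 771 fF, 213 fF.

213 fF < 771 fF < 2.3 pF < 21.8 pF

2.3 pF = 0.0000000000023 F
21.8 pF = 0.0000000000218 F
771 fF = 0.000000000000771 F
213 fF = 0.000000000000213 F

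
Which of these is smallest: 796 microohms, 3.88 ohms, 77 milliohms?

796 microohms

796 microohms = 0.000796 ohms
3.88 ohms = 3.88 ohms
77 milliohms = 0.077 ohms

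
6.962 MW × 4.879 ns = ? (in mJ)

6.962 × 10^6 × 4.879 × 10^-9 = 33.967598 × 10^-3 J

33.967598 mJ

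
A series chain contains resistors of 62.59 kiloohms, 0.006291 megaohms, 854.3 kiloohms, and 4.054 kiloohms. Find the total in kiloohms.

927.235 kiloohms

In kiloohms:
  62.59 kiloohms → 62.59
  0.006291 megaohms = 0.006291 × 10³ kiloohms = 6.291
  854.3 kiloohms → 854.3
  4.054 kiloohms → 4.054
Sum: 62.59 + 6.291 + 854.3 + 4.054 = 927.235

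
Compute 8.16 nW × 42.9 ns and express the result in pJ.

8.16 × 10^-9 × 42.9 × 10^-9 = 350.064 × 10^-18 J

0.000350064 pJ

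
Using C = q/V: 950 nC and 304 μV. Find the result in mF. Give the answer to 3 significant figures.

3.12 mF

(950 × 10^-9) / (304 × 10^-6) = 3.125 × 10^-3 F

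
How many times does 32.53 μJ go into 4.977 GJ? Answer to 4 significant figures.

153000000000000

(4.977e9) / (32.53e-6) = 0.153e15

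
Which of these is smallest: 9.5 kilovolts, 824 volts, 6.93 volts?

6.93 volts

9.5 kilovolts = 9500 volts
824 volts = 824 volts
6.93 volts = 6.93 volts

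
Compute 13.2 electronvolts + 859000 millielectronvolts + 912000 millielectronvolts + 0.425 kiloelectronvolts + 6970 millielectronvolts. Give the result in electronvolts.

2216.17 electronvolts

In electronvolts:
  13.2 electronvolts → 13.2
  859000 millielectronvolts = 859000 × 10⁻³ electronvolts = 859
  912000 millielectronvolts = 912000 × 10⁻³ electronvolts = 912
  0.425 kiloelectronvolts = 0.425 × 10³ electronvolts = 425
  6970 millielectronvolts = 6970 × 10⁻³ electronvolts = 6.97
Sum: 13.2 + 859 + 912 + 425 + 6.97 = 2216.17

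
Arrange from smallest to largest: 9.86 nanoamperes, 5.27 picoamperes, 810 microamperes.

5.27 picoamperes < 9.86 nanoamperes < 810 microamperes

9.86 nanoamperes = 0.00000000986 amperes
5.27 picoamperes = 0.00000000000527 amperes
810 microamperes = 0.00081 amperes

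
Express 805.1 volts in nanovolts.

805100000000 nanovolts

(no prefix) = 10^0, nano = 10^-9; factor is 10^9.
805.1 × 10^9 = 805100000000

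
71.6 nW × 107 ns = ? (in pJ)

71.6e-9 × 107e-9 = 7661.2e-18 J

0.0076612 pJ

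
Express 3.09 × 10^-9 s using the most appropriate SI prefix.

3.09 ns

= 3.09 × 10^-9 s; 10^-9 is nano.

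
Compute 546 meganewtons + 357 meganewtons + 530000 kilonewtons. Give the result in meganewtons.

1433 meganewtons

In meganewtons:
  546 meganewtons → 546
  357 meganewtons → 357
  530000 kilonewtons = 530000 × 10⁻³ meganewtons = 530
Sum: 546 + 357 + 530 = 1433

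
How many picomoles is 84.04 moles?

(no prefix) = 10⁰, pico = 10⁻¹²; factor is 10¹².
84.04 × 10¹² = 84040000000000

84040000000000 picomoles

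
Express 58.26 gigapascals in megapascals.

giga = 1e9, mega = 1e6; factor is 1e3.
58.26 × 1e3 = 58260

58260 megapascals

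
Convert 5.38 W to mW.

5380 mW

(no prefix) = 1e0, milli = 1e-3; factor is 1e3.
5.38 × 1e3 = 5380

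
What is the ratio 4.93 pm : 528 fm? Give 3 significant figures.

(4.93 × 10^-12) / (528 × 10^-15) = 0.009337 × 10^3

9.34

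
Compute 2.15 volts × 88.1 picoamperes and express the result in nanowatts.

0.189415 nanowatts

2.15 × 88.1e-12 = 189.415e-12 W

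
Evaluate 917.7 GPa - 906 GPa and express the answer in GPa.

In GPa:
  917.7 GPa → 917.7
  906 GPa → 906
Difference: 917.7 - 906 = 11.7

11.7 GPa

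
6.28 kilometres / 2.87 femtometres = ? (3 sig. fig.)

(6.28 × 10³) / (2.87 × 10⁻¹⁵) = 2.188 × 10¹⁸

2190000000000000000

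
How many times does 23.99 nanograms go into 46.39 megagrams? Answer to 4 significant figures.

1934000000000000

(46.39e6) / (23.99e-9) = 1.9337e15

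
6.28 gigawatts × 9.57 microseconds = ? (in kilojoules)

6.28 × 10⁹ × 9.57 × 10⁻⁶ = 60.0996 × 10³ J

60.0996 kilojoules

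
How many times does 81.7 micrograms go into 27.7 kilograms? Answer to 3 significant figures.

339000000

(27.7 × 10^3) / (81.7 × 10^-6) = 0.339 × 10^9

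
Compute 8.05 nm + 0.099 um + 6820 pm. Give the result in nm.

113.87 nm

In nm:
  8.05 nm → 8.05
  0.099 um = 0.099e3 nm = 99
  6820 pm = 6820e-3 nm = 6.82
Sum: 8.05 + 99 + 6.82 = 113.87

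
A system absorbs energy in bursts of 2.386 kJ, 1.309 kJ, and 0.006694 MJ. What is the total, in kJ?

10.389 kJ

In kJ:
  2.386 kJ → 2.386
  1.309 kJ → 1.309
  0.006694 MJ = 0.006694 × 10^3 kJ = 6.694
Sum: 2.386 + 1.309 + 6.694 = 10.389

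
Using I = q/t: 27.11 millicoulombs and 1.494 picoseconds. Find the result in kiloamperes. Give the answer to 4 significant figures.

(27.11 × 10⁻³) / (1.494 × 10⁻¹²) = 18.1459 × 10⁹ A

18150000 kiloamperes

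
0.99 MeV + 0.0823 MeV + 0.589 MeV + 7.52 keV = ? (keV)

1668.82 keV

In keV:
  0.99 MeV = 0.99 × 10³ keV = 990
  0.0823 MeV = 0.0823 × 10³ keV = 82.3
  0.589 MeV = 0.589 × 10³ keV = 589
  7.52 keV → 7.52
Sum: 990 + 82.3 + 589 + 7.52 = 1668.82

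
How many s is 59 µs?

micro = 10^-6, (no prefix) = 10^0; factor is 10^-6.
59 × 10^-6 = 0.000059

0.000059 s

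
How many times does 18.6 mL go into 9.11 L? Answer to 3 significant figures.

490

(9.11) / (18.6 × 10⁻³) = 0.4898 × 10³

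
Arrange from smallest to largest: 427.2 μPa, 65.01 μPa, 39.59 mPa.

65.01 μPa < 427.2 μPa < 39.59 mPa

427.2 μPa = 0.0004272 Pa
65.01 μPa = 0.00006501 Pa
39.59 mPa = 0.03959 Pa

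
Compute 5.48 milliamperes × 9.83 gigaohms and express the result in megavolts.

5.48 × 10⁻³ × 9.83 × 10⁹ = 53.8684 × 10⁶ V

53.8684 megavolts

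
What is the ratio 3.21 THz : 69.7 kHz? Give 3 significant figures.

(3.21 × 10¹²) / (69.7 × 10³) = 0.04605 × 10⁹

46100000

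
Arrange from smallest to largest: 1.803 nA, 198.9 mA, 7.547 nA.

1.803 nA = 0.000000001803 A
198.9 mA = 0.1989 A
7.547 nA = 0.000000007547 A

1.803 nA < 7.547 nA < 198.9 mA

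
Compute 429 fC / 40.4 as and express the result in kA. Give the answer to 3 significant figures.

(429e-15) / (40.4e-18) = 10.619e3 A

10.6 kA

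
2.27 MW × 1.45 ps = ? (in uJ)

2.27 × 10^6 × 1.45 × 10^-12 = 3.2915 × 10^-6 J

3.2915 uJ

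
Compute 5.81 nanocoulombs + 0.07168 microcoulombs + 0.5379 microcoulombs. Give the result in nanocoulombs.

615.39 nanocoulombs

In nanocoulombs:
  5.81 nanocoulombs → 5.81
  0.07168 microcoulombs = 0.07168 × 10^3 nanocoulombs = 71.68
  0.5379 microcoulombs = 0.5379 × 10^3 nanocoulombs = 537.9
Sum: 5.81 + 71.68 + 537.9 = 615.39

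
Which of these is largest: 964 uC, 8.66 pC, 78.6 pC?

964 uC = 0.000964 C
8.66 pC = 0.00000000000866 C
78.6 pC = 0.0000000000786 C

964 uC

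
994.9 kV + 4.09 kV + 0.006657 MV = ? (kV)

1005.647 kV

In kV:
  994.9 kV → 994.9
  4.09 kV → 4.09
  0.006657 MV = 0.006657 × 10^3 kV = 6.657
Sum: 994.9 + 4.09 + 6.657 = 1005.647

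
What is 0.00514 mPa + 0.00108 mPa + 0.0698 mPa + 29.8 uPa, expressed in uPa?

105.82 uPa

In uPa:
  0.00514 mPa = 0.00514 × 10³ uPa = 5.14
  0.00108 mPa = 0.00108 × 10³ uPa = 1.08
  0.0698 mPa = 0.0698 × 10³ uPa = 69.8
  29.8 uPa → 29.8
Sum: 5.14 + 1.08 + 69.8 + 29.8 = 105.82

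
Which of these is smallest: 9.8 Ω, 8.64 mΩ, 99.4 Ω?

8.64 mΩ

9.8 Ω = 9.8 Ω
8.64 mΩ = 0.00864 Ω
99.4 Ω = 99.4 Ω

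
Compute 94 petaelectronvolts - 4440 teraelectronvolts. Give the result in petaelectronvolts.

89.56 petaelectronvolts

In petaelectronvolts:
  94 petaelectronvolts → 94
  4440 teraelectronvolts = 4440e-3 petaelectronvolts = 4.44
Difference: 94 - 4.44 = 89.56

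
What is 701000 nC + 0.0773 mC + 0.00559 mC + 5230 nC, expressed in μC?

In μC:
  701000 nC = 701000e-3 μC = 701
  0.0773 mC = 0.0773e3 μC = 77.3
  0.00559 mC = 0.00559e3 μC = 5.59
  5230 nC = 5230e-3 μC = 5.23
Sum: 701 + 77.3 + 5.59 + 5.23 = 789.12

789.12 μC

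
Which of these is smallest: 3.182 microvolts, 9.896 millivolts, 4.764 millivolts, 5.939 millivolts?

3.182 microvolts

3.182 microvolts = 0.000003182 volts
9.896 millivolts = 0.009896 volts
4.764 millivolts = 0.004764 volts
5.939 millivolts = 0.005939 volts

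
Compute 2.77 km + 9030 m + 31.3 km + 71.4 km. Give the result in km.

In km:
  2.77 km → 2.77
  9030 m = 9030 × 10⁻³ km = 9.03
  31.3 km → 31.3
  71.4 km → 71.4
Sum: 2.77 + 9.03 + 31.3 + 71.4 = 114.5

114.5 km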